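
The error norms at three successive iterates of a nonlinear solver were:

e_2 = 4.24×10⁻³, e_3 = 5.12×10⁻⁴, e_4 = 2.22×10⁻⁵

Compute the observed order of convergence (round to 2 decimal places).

1.48

p ≈ ln(e_4/e_3) / ln(e_3/e_2)
  = ln(2.22×10⁻⁵/5.12×10⁻⁴) / ln(5.12×10⁻⁴/4.24×10⁻³)
  = ln(0.0433594) / ln(0.120755)
  = -3.13823 / -2.11399 ≈ 1.48451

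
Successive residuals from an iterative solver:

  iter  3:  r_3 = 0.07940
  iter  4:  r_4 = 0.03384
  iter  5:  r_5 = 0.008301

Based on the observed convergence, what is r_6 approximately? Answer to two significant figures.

8.2e-4

First estimate the order: p ≈ ln(r_5/r_4) / ln(r_4/r_3) = ln(0.008301/0.03384)/ln(0.03384/0.07940) = ln(0.245301)/ln(0.426196) ≈ 1.6477.
Then r_6 ≈ r_5·(r_5/r_4)^p = 0.008301·(0.245301)^1.6477 = 0.008301·0.0987206 ≈ 0.0008195.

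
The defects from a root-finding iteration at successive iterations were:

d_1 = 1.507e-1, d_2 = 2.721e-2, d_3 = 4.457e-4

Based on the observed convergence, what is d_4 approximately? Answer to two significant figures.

First estimate the order: p ≈ ln(d_3/d_2) / ln(d_2/d_1) = ln(4.457e-4/2.721e-2)/ln(2.721e-2/1.507e-1) = ln(0.01638)/ln(0.180557) ≈ 2.4021.
Then d_4 ≈ d_3·(d_3/d_2)^p = 4.457e-4·(0.01638)^2.4021 = 4.457e-4·5.13574e-05 ≈ 2.289e-08.

2.3e-8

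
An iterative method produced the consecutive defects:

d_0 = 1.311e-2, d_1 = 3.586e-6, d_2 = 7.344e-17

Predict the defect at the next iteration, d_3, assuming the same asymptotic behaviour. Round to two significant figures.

First estimate the order: p ≈ ln(d_2/d_1) / ln(d_1/d_0) = ln(7.344e-17/3.586e-6)/ln(3.586e-6/1.311e-2) = ln(2.04796e-11)/ln(0.000273532) ≈ 2.9999.
Then d_3 ≈ d_2·(d_2/d_1)^p = 7.344e-17·(2.04796e-11)^2.9999 = 7.344e-17·8.6106e-33 ≈ 6.324e-49.

6.3e-49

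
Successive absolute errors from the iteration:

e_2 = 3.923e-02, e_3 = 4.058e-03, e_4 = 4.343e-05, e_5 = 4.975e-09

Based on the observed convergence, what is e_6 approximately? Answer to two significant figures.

6.5e-17

First estimate the order: p ≈ ln(e_5/e_4) / ln(e_4/e_3) = ln(4.975e-09/4.343e-05)/ln(4.343e-05/4.058e-03) = ln(0.000114552)/ln(0.0107023) ≈ 2.0000.
Then e_6 ≈ e_5·(e_5/e_4)^p = 4.975e-09·(0.000114552)^2.0000 = 4.975e-09·1.31222e-08 ≈ 6.528e-17.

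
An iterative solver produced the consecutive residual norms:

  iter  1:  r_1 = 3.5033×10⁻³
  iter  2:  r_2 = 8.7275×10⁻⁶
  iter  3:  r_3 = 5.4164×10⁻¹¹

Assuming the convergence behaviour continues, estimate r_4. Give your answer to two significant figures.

First estimate the order: p ≈ ln(r_3/r_2) / ln(r_2/r_1) = ln(5.4164×10⁻¹¹/8.7275×10⁻⁶)/ln(8.7275×10⁻⁶/3.5033×10⁻³) = ln(6.20613e-06)/ln(0.00249122) ≈ 2.0000.
Then r_4 ≈ r_3·(r_3/r_2)^p = 5.4164×10⁻¹¹·(6.20613e-06)^2.0000 = 5.4164×10⁻¹¹·3.8516e-11 ≈ 2.086e-21.

2.1e-21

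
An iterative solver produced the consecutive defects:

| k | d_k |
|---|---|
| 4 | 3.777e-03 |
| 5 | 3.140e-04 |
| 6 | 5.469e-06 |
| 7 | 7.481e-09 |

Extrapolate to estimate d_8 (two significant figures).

First estimate the order: p ≈ ln(d_7/d_6) / ln(d_6/d_5) = ln(7.481e-09/5.469e-06)/ln(5.469e-06/3.140e-04) = ln(0.00136789)/ln(0.0174172) ≈ 1.6281.
Then d_8 ≈ d_7·(d_7/d_6)^p = 7.481e-09·(0.00136789)^1.6281 = 7.481e-09·2.17373e-05 ≈ 1.626e-13.

1.6e-13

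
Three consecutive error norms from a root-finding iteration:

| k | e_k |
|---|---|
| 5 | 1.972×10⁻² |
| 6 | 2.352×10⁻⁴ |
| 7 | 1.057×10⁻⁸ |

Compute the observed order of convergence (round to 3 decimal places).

2.260

p ≈ ln(e_7/e_6) / ln(e_6/e_5)
  = ln(1.057×10⁻⁸/2.352×10⁻⁴) / ln(2.352×10⁻⁴/1.972×10⁻²)
  = ln(4.49405e-05) / ln(0.011927)
  = -10.010171 / -4.428951 ≈ 2.260167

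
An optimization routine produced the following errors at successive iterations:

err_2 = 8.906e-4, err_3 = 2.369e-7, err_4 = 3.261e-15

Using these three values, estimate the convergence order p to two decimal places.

2.20

p ≈ ln(err_4/err_3) / ln(err_3/err_2)
  = ln(3.261e-15/2.369e-7) / ln(2.369e-7/8.906e-4)
  = ln(1.37653e-08) / ln(0.000266)
  = -18.10111 / -8.23201 ≈ 2.19887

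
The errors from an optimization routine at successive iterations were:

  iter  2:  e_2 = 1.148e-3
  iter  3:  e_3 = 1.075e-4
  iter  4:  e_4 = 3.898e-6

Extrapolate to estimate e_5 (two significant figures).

First estimate the order: p ≈ ln(e_4/e_3) / ln(e_3/e_2) = ln(3.898e-6/1.075e-4)/ln(1.075e-4/1.148e-3) = ln(0.0362605)/ln(0.0936411) ≈ 1.4006.
Then e_5 ≈ e_4·(e_4/e_3)^p = 3.898e-6·(0.0362605)^1.4006 = 3.898e-6·0.00960159 ≈ 3.743e-08.

3.7e-8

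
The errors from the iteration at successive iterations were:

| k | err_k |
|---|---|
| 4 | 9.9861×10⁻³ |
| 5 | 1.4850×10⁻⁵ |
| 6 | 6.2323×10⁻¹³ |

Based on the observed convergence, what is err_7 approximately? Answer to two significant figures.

First estimate the order: p ≈ ln(err_6/err_5) / ln(err_5/err_4) = ln(6.2323×10⁻¹³/1.4850×10⁻⁵)/ln(1.4850×10⁻⁵/9.9861×10⁻³) = ln(4.19684e-08)/ln(0.00148707) ≈ 2.6089.
Then err_7 ≈ err_6·(err_6/err_5)^p = 6.2323×10⁻¹³·(4.19684e-08)^2.6089 = 6.2323×10⁻¹³·5.67469e-20 ≈ 3.537e-32.

3.5e-32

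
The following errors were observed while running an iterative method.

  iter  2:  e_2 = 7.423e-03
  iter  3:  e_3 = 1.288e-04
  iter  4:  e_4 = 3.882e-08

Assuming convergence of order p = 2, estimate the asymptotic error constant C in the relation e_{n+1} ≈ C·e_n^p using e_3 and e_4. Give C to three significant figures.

C ≈ e_4 / e_3^2
  = 3.882e-08 / (1.288e-04)^2
  = 3.882e-08 / 1.65894e-08 ≈ 2.34

2.34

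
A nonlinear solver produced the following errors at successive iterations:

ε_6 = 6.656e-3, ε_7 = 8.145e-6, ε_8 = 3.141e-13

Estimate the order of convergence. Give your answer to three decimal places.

2.546

p ≈ ln(ε_8/ε_7) / ln(ε_7/ε_6)
  = ln(3.141e-13/8.145e-6) / ln(8.145e-6/6.656e-3)
  = ln(3.85635e-08) / ln(0.00122371)
  = -17.070960 / -6.705868 ≈ 2.545675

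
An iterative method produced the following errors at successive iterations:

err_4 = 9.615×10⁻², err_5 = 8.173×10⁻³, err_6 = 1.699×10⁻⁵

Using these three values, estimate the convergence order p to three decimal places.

p ≈ ln(err_6/err_5) / ln(err_5/err_4)
  = ln(1.699×10⁻⁵/8.173×10⁻³) / ln(8.173×10⁻³/9.615×10⁻²)
  = ln(0.0020788) / ln(0.0850026)
  = -6.175964 / -2.465073 ≈ 2.505388

2.505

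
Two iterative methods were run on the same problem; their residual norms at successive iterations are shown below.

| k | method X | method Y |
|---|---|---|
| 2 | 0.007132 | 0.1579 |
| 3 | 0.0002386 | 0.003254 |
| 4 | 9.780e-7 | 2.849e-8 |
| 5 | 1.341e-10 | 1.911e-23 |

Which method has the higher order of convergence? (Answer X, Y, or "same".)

Method X: p ≈ ln(1.341e-10/9.780e-7)/ln(9.780e-7/0.0002386) ≈ 1.62.
Method Y: p ≈ ln(1.911e-23/2.849e-8)/ln(2.849e-8/0.003254) ≈ 3.00.
Method Y has the higher order (≈3.0 vs ≈1.6).

Y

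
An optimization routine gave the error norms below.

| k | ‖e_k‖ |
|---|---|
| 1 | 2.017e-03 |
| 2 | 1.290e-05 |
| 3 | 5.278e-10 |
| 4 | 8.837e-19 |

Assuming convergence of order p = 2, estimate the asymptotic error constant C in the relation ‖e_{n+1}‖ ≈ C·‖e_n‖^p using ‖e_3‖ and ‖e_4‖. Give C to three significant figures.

C ≈ ‖e_4‖ / ‖e_3‖^2
  = 8.837e-19 / (5.278e-10)^2
  = 8.837e-19 / 2.78573e-19 ≈ 3.1722

3.17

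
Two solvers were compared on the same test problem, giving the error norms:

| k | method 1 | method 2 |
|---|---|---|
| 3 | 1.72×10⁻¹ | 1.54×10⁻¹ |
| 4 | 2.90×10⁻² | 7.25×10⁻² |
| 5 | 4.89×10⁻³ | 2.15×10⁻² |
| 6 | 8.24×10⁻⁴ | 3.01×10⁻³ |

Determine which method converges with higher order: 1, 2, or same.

Method 1: p ≈ ln(8.24×10⁻⁴/4.89×10⁻³)/ln(4.89×10⁻³/2.90×10⁻²) ≈ 1.00.
Method 2: p ≈ ln(3.01×10⁻³/2.15×10⁻²)/ln(2.15×10⁻²/7.25×10⁻²) ≈ 1.62.
Method 2 has the higher order (≈1.6 vs ≈1.0).

2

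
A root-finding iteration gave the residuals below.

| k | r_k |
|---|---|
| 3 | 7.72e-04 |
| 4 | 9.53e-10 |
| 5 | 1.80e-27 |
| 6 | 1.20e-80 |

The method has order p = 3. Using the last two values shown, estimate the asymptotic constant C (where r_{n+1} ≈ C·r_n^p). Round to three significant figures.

2.06

C ≈ r_6 / r_5^3
  = 1.20e-80 / (1.80e-27)^3
  = 1.20e-80 / 5.832e-81 ≈ 2.0576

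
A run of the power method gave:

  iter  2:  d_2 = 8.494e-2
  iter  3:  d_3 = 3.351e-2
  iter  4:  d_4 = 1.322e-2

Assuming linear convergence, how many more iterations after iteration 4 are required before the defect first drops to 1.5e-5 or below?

Rate ρ ≈ d_4/d_3 = 1.322e-2/3.351e-2 = 0.3945.
After j more steps, d_{4+j} ≈ 1.322e-2·ρ^j; need ρ^j ≤ 1.5e-5/1.322e-2 = 0.00113464.
j ≥ ln(0.00113464)/ln(0.3945) = -6.7814/-0.93014 = 7.291.
So 8 more iterations are needed.

8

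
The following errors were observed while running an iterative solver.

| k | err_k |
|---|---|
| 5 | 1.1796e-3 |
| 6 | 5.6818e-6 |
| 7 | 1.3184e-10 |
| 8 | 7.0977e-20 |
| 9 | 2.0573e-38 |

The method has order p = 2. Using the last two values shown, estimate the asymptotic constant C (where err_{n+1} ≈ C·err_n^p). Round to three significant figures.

4.08

C ≈ err_9 / err_8^2
  = 2.0573e-38 / (7.0977e-20)^2
  = 2.0573e-38 / 5.03773e-39 ≈ 4.0838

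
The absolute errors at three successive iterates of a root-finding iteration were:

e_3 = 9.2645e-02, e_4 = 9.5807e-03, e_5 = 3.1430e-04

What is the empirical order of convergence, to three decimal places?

1.506

p ≈ ln(e_5/e_4) / ln(e_4/e_3)
  = ln(3.1430e-04/9.5807e-03) / ln(9.5807e-03/9.2645e-02)
  = ln(0.0328055) / ln(0.103413)
  = -3.417159 / -2.269025 ≈ 1.506003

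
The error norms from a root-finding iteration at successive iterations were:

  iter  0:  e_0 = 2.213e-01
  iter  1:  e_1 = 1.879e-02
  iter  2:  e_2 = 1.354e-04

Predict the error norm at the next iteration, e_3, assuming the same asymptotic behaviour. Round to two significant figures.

7.0e-9

First estimate the order: p ≈ ln(e_2/e_1) / ln(e_1/e_0) = ln(1.354e-04/1.879e-02)/ln(1.879e-02/2.213e-01) = ln(0.00720596)/ln(0.0849074) ≈ 2.0002.
Then e_3 ≈ e_2·(e_2/e_1)^p = 1.354e-04·(0.00720596)^2.0002 = 1.354e-04·5.18747e-05 ≈ 7.024e-09.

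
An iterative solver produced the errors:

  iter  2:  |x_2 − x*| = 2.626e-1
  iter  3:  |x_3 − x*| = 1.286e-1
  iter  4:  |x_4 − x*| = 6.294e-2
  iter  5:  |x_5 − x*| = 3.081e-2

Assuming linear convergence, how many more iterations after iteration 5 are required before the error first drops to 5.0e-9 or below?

Rate ρ ≈ |x_5 − x*|/|x_4 − x*| = 3.081e-2/6.294e-2 = 0.4895.
After j more steps, |x_{5+j} − x*| ≈ 3.081e-2·ρ^j; need ρ^j ≤ 5.0e-9/3.081e-2 = 1.62285e-07.
j ≥ ln(1.62285e-07)/ln(0.4895) = -15.6339/-0.71437 = 21.885.
So 22 more iterations are needed.

22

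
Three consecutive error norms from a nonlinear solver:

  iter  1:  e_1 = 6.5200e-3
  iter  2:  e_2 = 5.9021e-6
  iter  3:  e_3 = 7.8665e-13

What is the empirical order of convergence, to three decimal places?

2.259

p ≈ ln(e_3/e_2) / ln(e_2/e_1)
  = ln(7.8665e-13/5.9021e-6) / ln(5.9021e-6/6.5200e-3)
  = ln(1.33283e-07) / ln(0.00090523)
  = -15.830791 / -7.007322 ≈ 2.259178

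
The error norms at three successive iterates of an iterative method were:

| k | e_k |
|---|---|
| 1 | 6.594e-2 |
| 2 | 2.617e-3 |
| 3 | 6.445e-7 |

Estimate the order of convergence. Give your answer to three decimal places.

p ≈ ln(e_3/e_2) / ln(e_2/e_1)
  = ln(6.445e-7/2.617e-3) / ln(2.617e-3/6.594e-2)
  = ln(0.000246274) / ln(0.0396876)
  = -8.309066 / -3.226716 ≈ 2.575084

2.575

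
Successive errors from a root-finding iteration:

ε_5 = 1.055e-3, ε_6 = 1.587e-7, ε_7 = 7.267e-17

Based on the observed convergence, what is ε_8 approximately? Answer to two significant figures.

1.1e-39

First estimate the order: p ≈ ln(ε_7/ε_6) / ln(ε_6/ε_5) = ln(7.267e-17/1.587e-7)/ln(1.587e-7/1.055e-3) = ln(4.57908e-10)/ln(0.000150427) ≈ 2.4431.
Then ε_8 ≈ ε_7·(ε_7/ε_6)^p = 7.267e-17·(4.57908e-10)^2.4431 = 7.267e-17·1.52527e-23 ≈ 1.108e-39.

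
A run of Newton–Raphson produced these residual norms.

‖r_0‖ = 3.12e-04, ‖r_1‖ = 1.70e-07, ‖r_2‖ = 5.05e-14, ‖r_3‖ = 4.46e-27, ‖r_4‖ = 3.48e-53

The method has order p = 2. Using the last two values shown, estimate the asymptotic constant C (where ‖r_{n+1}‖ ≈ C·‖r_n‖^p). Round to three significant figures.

1.75

C ≈ ‖r_4‖ / ‖r_3‖^2
  = 3.48e-53 / (4.46e-27)^2
  = 3.48e-53 / 1.98916e-53 ≈ 1.7495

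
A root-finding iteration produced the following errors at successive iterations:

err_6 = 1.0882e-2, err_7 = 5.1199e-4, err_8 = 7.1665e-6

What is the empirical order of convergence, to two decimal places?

p ≈ ln(err_8/err_7) / ln(err_7/err_6)
  = ln(7.1665e-6/5.1199e-4) / ln(5.1199e-4/1.0882e-2)
  = ln(0.0139973) / ln(0.0470493)
  = -4.26889 / -3.05656 ≈ 1.39663

1.40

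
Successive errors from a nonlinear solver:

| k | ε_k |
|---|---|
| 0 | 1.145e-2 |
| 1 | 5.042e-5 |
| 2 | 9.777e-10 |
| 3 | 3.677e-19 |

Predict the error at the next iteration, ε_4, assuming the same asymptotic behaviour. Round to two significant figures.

5.2e-38

First estimate the order: p ≈ ln(ε_3/ε_2) / ln(ε_2/ε_1) = ln(3.677e-19/9.777e-10)/ln(9.777e-10/5.042e-5) = ln(3.76087e-10)/ln(1.93911e-05) ≈ 2.0000.
Then ε_4 ≈ ε_3·(ε_3/ε_2)^p = 3.677e-19·(3.76087e-10)^2.0000 = 3.677e-19·1.41441e-19 ≈ 5.201e-38.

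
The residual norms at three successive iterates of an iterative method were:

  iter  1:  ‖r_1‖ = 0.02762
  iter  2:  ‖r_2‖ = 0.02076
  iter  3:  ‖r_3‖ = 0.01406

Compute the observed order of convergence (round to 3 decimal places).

1.365

p ≈ ln(‖r_3‖/‖r_2‖) / ln(‖r_2‖/‖r_1‖)
  = ln(0.01406/0.02076) / ln(0.02076/0.02762)
  = ln(0.677264) / ln(0.751629)
  = -0.389694 / -0.285512 ≈ 1.364895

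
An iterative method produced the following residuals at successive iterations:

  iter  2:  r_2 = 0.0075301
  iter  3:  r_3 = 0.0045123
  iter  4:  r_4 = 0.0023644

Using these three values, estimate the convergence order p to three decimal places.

p ≈ ln(r_4/r_3) / ln(r_3/r_2)
  = ln(0.0023644/0.0045123) / ln(0.0045123/0.0075301)
  = ln(0.52399) / ln(0.599235)
  = -0.646283 / -0.512101 ≈ 1.262023

1.262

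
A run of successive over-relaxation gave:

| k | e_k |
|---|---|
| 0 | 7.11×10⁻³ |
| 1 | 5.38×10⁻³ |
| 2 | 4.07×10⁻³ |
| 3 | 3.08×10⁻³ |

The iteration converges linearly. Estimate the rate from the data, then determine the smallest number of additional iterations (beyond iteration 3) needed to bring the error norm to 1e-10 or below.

Rate ρ ≈ e_3/e_2 = 3.08×10⁻³/4.07×10⁻³ = 0.7568.
After j more steps, e_{3+j} ≈ 3.08×10⁻³·ρ^j; need ρ^j ≤ 1e-10/3.08×10⁻³ = 3.24675e-08.
j ≥ ln(3.24675e-08)/ln(0.7568) = -17.2430/-0.27866 = 61.878.
So 62 more iterations are needed.

62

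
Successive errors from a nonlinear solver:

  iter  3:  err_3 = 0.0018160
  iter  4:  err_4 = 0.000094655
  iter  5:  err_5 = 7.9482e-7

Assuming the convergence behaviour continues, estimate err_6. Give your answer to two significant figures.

First estimate the order: p ≈ ln(err_5/err_4) / ln(err_4/err_3) = ln(7.9482e-7/0.000094655)/ln(0.000094655/0.0018160) = ln(0.00839702)/ln(0.0521228) ≈ 1.6180.
Then err_6 ≈ err_5·(err_5/err_4)^p = 7.9482e-7·(0.00839702)^1.6180 = 7.9482e-7·0.000437758 ≈ 3.479e-10.

3.5e-10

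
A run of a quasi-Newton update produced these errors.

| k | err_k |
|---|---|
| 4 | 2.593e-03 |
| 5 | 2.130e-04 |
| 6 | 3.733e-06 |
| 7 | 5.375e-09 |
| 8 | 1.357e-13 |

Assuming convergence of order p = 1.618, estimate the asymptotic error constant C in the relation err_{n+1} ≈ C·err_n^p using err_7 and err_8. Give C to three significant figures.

3.26

C ≈ err_8 / err_7^1.618
  = 1.357e-13 / (5.375e-09)^1.618
  = 1.357e-13 / 4.16632e-14 ≈ 3.2571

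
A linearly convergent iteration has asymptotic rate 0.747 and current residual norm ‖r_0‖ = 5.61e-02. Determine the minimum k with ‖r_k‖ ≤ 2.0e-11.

After k steps, ‖r_k‖ ≈ 5.61e-02·0.747^k.
Need 0.747^k ≤ 2.0e-11/5.61e-02 = 3.56506e-10.
k ≥ ln(3.56506e-10)/ln(0.747) = -21.7547/-0.29169 = 74.582.
Smallest integer k = 75.

75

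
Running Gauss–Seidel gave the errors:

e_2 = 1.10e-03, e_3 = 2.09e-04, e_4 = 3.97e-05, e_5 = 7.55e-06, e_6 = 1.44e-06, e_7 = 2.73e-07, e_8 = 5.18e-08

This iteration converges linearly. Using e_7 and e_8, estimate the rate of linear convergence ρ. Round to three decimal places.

0.190

ρ ≈ e_8/e_7 = 5.18e-08/2.73e-07 = 0.18974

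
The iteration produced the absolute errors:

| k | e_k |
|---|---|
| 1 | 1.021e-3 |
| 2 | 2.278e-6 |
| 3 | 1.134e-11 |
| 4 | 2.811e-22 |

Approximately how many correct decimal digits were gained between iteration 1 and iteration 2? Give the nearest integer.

3

Digits gained ≈ log₁₀(e_1/e_2) = log₁₀(1.021e-3/2.278e-6) = log₁₀(448.2) ≈ 2.651.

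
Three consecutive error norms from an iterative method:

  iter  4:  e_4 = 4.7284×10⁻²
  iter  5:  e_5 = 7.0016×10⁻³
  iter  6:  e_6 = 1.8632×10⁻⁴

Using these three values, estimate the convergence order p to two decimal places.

p ≈ ln(e_6/e_5) / ln(e_5/e_4)
  = ln(1.8632×10⁻⁴/7.0016×10⁻³) / ln(7.0016×10⁻³/4.7284×10⁻²)
  = ln(0.0266111) / ln(0.148075)
  = -3.62643 / -1.91004 ≈ 1.89861

1.90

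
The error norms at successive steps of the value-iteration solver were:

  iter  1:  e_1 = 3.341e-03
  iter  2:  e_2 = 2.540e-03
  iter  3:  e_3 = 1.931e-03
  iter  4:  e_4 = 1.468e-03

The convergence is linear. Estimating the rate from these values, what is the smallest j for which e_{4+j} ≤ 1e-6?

27

Rate ρ ≈ e_4/e_3 = 1.468e-03/1.931e-03 = 0.7602.
After j more steps, e_{4+j} ≈ 1.468e-03·ρ^j; need ρ^j ≤ 1e-6/1.468e-03 = 0.000681199.
j ≥ ln(0.000681199)/ln(0.7602) = -7.2917/-0.27417 = 26.596.
So 27 more iterations are needed.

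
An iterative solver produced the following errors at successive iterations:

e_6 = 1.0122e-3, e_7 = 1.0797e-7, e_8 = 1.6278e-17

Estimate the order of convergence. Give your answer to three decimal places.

2.473

p ≈ ln(e_8/e_7) / ln(e_7/e_6)
  = ln(1.6278e-17/1.0797e-7) / ln(1.0797e-7/1.0122e-3)
  = ln(1.50764e-10) / ln(0.000106669)
  = -22.615305 / -9.145780 ≈ 2.472758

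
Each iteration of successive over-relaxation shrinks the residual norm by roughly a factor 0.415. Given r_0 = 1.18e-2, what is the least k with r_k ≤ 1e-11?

After k steps, r_k ≈ 1.18e-2·0.415^k.
Need 0.415^k ≤ 1e-11/1.18e-2 = 8.47458e-10.
k ≥ ln(8.47458e-10)/ln(0.415) = -20.8888/-0.87948 = 23.751.
Smallest integer k = 24.

24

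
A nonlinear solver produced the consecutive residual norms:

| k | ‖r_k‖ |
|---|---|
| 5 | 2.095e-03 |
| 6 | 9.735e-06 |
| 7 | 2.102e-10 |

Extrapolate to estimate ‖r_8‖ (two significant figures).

9.8e-20

First estimate the order: p ≈ ln(‖r_7‖/‖r_6‖) / ln(‖r_6‖/‖r_5‖) = ln(2.102e-10/9.735e-06)/ln(9.735e-06/2.095e-03) = ln(2.15922e-05)/ln(0.00464678) ≈ 2.0000.
Then ‖r_8‖ ≈ ‖r_7‖·(‖r_7‖/‖r_6‖)^p = 2.102e-10·(2.15922e-05)^2.0000 = 2.102e-10·4.66223e-10 ≈ 9.8e-20.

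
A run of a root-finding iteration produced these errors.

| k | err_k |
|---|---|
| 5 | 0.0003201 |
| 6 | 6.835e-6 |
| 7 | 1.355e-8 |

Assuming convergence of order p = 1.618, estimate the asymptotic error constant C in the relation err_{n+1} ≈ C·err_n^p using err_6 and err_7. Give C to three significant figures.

C ≈ err_7 / err_6^1.618
  = 1.355e-8 / (6.835e-6)^1.618
  = 1.355e-8 / 4.39144e-09 ≈ 3.0855

3.09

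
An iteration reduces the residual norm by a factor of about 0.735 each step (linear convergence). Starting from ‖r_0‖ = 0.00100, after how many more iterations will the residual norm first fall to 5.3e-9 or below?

40

After k steps, ‖r_k‖ ≈ 0.00100·0.735^k.
Need 0.735^k ≤ 5.3e-9/0.00100 = 5.3e-06.
k ≥ ln(5.3e-06)/ln(0.735) = -12.1478/-0.30788 = 39.456.
Smallest integer k = 40.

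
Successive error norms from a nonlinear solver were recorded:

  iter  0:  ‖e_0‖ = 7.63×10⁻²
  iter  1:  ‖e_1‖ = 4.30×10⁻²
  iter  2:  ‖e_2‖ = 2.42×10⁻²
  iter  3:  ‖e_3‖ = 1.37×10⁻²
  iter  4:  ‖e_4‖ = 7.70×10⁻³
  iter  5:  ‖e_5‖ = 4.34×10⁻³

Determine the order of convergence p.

Consecutive ratios: ‖e_5‖/‖e_4‖ = 4.34×10⁻³/7.70×10⁻³ = 0.563636, ‖e_4‖/‖e_3‖ = 7.70×10⁻³/1.37×10⁻² = 0.562044.
p ≈ ln(0.563636)/ln(0.562044) = -0.5733/-0.5762 ≈ 1.00.
So the convergence is linear (order 1).

1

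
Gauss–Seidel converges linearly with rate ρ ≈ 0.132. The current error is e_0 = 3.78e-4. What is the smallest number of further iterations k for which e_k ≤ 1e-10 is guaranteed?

After k steps, e_k ≈ 3.78e-4·0.132^k.
Need 0.132^k ≤ 1e-10/3.78e-4 = 2.6455e-07.
k ≥ ln(2.6455e-07)/ln(0.132) = -15.1452/-2.02495 = 7.479.
Smallest integer k = 8.

8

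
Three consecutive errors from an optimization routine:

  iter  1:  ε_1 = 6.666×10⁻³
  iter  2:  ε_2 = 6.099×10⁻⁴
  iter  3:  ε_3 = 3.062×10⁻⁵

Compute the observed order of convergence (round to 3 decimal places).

1.251

p ≈ ln(ε_3/ε_2) / ln(ε_2/ε_1)
  = ln(3.062×10⁻⁵/6.099×10⁻⁴) / ln(6.099×10⁻⁴/6.666×10⁻³)
  = ln(0.050205) / ln(0.0914941)
  = -2.991641 / -2.391481 ≈ 1.250957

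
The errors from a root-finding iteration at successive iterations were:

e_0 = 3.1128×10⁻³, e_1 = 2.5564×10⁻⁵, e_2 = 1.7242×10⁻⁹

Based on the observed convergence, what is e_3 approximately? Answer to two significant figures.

First estimate the order: p ≈ ln(e_2/e_1) / ln(e_1/e_0) = ln(1.7242×10⁻⁹/2.5564×10⁻⁵)/ln(2.5564×10⁻⁵/3.1128×10⁻³) = ln(6.74464e-05)/ln(0.00821254) ≈ 2.0000.
Then e_3 ≈ e_2·(e_2/e_1)^p = 1.7242×10⁻⁹·(6.74464e-05)^2.0000 = 1.7242×10⁻⁹·4.54902e-09 ≈ 7.843e-18.

7.8e-18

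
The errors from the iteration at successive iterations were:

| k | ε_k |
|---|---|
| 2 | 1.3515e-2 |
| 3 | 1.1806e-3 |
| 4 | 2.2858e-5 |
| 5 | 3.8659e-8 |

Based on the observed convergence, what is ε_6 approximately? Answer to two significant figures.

First estimate the order: p ≈ ln(ε_5/ε_4) / ln(ε_4/ε_3) = ln(3.8659e-8/2.2858e-5)/ln(2.2858e-5/1.1806e-3) = ln(0.00169127)/ln(0.0193613) ≈ 1.6180.
Then ε_6 ≈ ε_5·(ε_5/ε_4)^p = 3.8659e-8·(0.00169127)^1.6180 = 3.8659e-8·3.27528e-05 ≈ 1.266e-12.

1.3e-12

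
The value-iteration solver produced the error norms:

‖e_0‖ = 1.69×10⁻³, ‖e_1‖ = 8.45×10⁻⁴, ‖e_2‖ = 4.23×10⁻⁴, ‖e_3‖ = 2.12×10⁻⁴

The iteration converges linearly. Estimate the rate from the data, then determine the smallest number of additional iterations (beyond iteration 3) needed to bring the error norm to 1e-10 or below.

22

Rate ρ ≈ ‖e_3‖/‖e_2‖ = 2.12×10⁻⁴/4.23×10⁻⁴ = 0.5012.
After j more steps, ‖e_{3+j}‖ ≈ 2.12×10⁻⁴·ρ^j; need ρ^j ≤ 1e-10/2.12×10⁻⁴ = 4.71698e-07.
j ≥ ln(4.71698e-07)/ln(0.5012) = -14.5669/-0.69075 = 21.089.
So 22 more iterations are needed.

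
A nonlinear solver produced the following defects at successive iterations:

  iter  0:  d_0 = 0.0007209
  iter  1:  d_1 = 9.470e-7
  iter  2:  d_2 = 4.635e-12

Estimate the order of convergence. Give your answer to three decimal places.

p ≈ ln(d_2/d_1) / ln(d_1/d_0)
  = ln(4.635e-12/9.470e-7) / ln(9.470e-7/0.0007209)
  = ln(4.8944e-06) / ln(0.00131364)
  = -12.227419 / -6.634953 ≈ 1.842880

1.843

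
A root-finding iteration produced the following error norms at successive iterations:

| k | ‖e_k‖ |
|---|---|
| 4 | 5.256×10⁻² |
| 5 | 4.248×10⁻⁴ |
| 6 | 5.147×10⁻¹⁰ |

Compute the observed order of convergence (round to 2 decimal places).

p ≈ ln(‖e_6‖/‖e_5‖) / ln(‖e_5‖/‖e_4‖)
  = ln(5.147×10⁻¹⁰/4.248×10⁻⁴) / ln(4.248×10⁻⁴/5.256×10⁻²)
  = ln(1.21163e-06) / ln(0.00808219)
  = -13.62354 / -4.81809 ≈ 2.82758

2.83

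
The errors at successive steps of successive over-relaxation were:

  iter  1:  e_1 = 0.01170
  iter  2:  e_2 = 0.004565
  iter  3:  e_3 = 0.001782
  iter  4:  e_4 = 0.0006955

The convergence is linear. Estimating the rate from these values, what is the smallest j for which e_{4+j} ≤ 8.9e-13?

Rate ρ ≈ e_4/e_3 = 0.0006955/0.001782 = 0.3903.
After j more steps, e_{4+j} ≈ 0.0006955·ρ^j; need ρ^j ≤ 8.9e-13/0.0006955 = 1.27965e-09.
j ≥ ln(1.27965e-09)/ln(0.3903) = -20.4767/-0.94084 = 21.764.
So 22 more iterations are needed.

22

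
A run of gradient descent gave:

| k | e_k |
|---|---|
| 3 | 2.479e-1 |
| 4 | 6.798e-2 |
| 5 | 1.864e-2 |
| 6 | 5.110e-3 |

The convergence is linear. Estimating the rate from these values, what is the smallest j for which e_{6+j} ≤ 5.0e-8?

Rate ρ ≈ e_6/e_5 = 5.110e-3/1.864e-2 = 0.2741.
After j more steps, e_{6+j} ≈ 5.110e-3·ρ^j; need ρ^j ≤ 5.0e-8/5.110e-3 = 9.78474e-06.
j ≥ ln(9.78474e-06)/ln(0.2741) = -11.5347/-1.29426 = 8.912.
So 9 more iterations are needed.

9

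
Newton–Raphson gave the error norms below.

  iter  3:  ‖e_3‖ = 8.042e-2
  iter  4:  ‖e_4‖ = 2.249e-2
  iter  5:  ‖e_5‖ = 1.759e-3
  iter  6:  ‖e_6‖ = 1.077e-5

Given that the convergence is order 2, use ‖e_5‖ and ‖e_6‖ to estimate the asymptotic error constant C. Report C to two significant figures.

C ≈ ‖e_6‖ / ‖e_5‖^2
  = 1.077e-5 / (1.759e-3)^2
  = 1.077e-5 / 3.09408e-06 ≈ 3.4808

3.5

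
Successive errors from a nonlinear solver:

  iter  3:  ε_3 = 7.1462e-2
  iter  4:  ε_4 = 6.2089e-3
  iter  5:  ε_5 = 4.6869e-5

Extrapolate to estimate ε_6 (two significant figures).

2.7e-9

First estimate the order: p ≈ ln(ε_5/ε_4) / ln(ε_4/ε_3) = ln(4.6869e-5/6.2089e-3)/ln(6.2089e-3/7.1462e-2) = ln(0.00754868)/ln(0.0868839) ≈ 2.0000.
Then ε_6 ≈ ε_5·(ε_5/ε_4)^p = 4.6869e-5·(0.00754868)^2.0000 = 4.6869e-5·5.69826e-05 ≈ 2.671e-09.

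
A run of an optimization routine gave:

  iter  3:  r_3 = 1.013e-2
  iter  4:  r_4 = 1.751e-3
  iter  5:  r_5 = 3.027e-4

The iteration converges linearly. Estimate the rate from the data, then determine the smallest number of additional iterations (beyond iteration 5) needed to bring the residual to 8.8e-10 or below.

8

Rate ρ ≈ r_5/r_4 = 3.027e-4/1.751e-3 = 0.1729.
After j more steps, r_{5+j} ≈ 3.027e-4·ρ^j; need ρ^j ≤ 8.8e-10/3.027e-4 = 2.90717e-06.
j ≥ ln(2.90717e-06)/ln(0.1729) = -12.7483/-1.75504 = 7.264.
So 8 more iterations are needed.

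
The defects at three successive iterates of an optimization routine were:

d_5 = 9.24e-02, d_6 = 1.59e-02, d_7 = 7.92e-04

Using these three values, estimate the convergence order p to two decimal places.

1.70

p ≈ ln(d_7/d_6) / ln(d_6/d_5)
  = ln(7.92e-04/1.59e-02) / ln(1.59e-02/9.24e-02)
  = ln(0.0498113) / ln(0.172078)
  = -2.99951 / -1.75981 ≈ 1.70445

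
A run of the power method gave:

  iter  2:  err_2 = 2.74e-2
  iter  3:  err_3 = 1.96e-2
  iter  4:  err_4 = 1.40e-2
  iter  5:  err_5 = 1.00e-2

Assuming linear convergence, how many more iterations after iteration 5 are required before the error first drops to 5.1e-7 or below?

30

Rate ρ ≈ err_5/err_4 = 1.00e-2/1.40e-2 = 0.7143.
After j more steps, err_{5+j} ≈ 1.00e-2·ρ^j; need ρ^j ≤ 5.1e-7/1.00e-2 = 5.1e-05.
j ≥ ln(5.1e-05)/ln(0.7143) = -9.8837/-0.33645 = 29.376.
So 30 more iterations are needed.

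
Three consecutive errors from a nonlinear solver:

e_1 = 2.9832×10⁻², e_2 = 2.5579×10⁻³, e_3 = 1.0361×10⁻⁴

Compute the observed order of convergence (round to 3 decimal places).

p ≈ ln(e_3/e_2) / ln(e_2/e_1)
  = ln(1.0361×10⁻⁴/2.5579×10⁻³) / ln(2.5579×10⁻³/2.9832×10⁻²)
  = ln(0.0405059) / ln(0.0857435)
  = -3.206308 / -2.456395 ≈ 1.305290

1.305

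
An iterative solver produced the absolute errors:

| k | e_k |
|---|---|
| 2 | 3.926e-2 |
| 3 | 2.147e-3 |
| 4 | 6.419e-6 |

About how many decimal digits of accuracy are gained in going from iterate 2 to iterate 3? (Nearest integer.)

Digits gained ≈ log₁₀(e_2/e_3) = log₁₀(3.926e-2/2.147e-3) = log₁₀(18.286) ≈ 1.262.

1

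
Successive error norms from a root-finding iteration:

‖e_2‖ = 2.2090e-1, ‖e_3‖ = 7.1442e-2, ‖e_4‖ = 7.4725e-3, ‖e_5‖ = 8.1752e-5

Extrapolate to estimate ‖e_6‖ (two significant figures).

First estimate the order: p ≈ ln(‖e_5‖/‖e_4‖) / ln(‖e_4‖/‖e_3‖) = ln(8.1752e-5/7.4725e-3)/ln(7.4725e-3/7.1442e-2) = ln(0.0109404)/ln(0.104595) ≈ 2.0000.
Then ‖e_6‖ ≈ ‖e_5‖·(‖e_5‖/‖e_4‖)^p = 8.1752e-5·(0.0109404)^2.0000 = 8.1752e-5·0.000119692 ≈ 9.785e-09.

9.8e-9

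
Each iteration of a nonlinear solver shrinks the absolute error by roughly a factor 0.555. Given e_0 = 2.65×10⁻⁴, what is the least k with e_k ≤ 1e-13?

After k steps, e_k ≈ 2.65×10⁻⁴·0.555^k.
Need 0.555^k ≤ 1e-13/2.65×10⁻⁴ = 3.77358e-10.
k ≥ ln(3.77358e-10)/ln(0.555) = -21.6978/-0.58879 = 36.852.
Smallest integer k = 37.

37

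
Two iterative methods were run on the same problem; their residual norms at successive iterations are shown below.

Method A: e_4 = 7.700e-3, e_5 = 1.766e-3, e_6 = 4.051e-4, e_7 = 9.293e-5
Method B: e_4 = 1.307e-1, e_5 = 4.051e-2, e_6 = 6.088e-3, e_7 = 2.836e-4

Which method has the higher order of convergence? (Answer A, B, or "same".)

B

Method A: p ≈ ln(9.293e-5/4.051e-4)/ln(4.051e-4/1.766e-3) ≈ 1.00.
Method B: p ≈ ln(2.836e-4/6.088e-3)/ln(6.088e-3/4.051e-2) ≈ 1.62.
Method B has the higher order (≈1.6 vs ≈1.0).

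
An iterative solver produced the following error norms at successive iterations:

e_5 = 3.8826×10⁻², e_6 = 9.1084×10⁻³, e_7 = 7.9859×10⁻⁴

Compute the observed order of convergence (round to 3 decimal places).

p ≈ ln(e_7/e_6) / ln(e_6/e_5)
  = ln(7.9859×10⁻⁴/9.1084×10⁻³) / ln(9.1084×10⁻³/3.8826×10⁻²)
  = ln(0.0876762) / ln(0.234595)
  = -2.434105 / -1.449895 ≈ 1.678815

1.679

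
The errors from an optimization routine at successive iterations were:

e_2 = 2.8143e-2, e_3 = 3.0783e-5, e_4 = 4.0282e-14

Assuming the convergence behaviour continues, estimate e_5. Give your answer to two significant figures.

First estimate the order: p ≈ ln(e_4/e_3) / ln(e_3/e_2) = ln(4.0282e-14/3.0783e-5)/ln(3.0783e-5/2.8143e-2) = ln(1.30858e-09)/ln(0.00109381) ≈ 3.0000.
Then e_5 ≈ e_4·(e_4/e_3)^p = 4.0282e-14·(1.30858e-09)^3.0000 = 4.0282e-14·2.24079e-27 ≈ 9.026e-41.

9.0e-41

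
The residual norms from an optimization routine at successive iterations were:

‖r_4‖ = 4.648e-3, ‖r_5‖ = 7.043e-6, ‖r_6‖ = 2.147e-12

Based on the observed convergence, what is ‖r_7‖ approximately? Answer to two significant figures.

1.9e-27

First estimate the order: p ≈ ln(‖r_6‖/‖r_5‖) / ln(‖r_5‖/‖r_4‖) = ln(2.147e-12/7.043e-6)/ln(7.043e-6/4.648e-3) = ln(3.04842e-07)/ln(0.00151528) ≈ 2.3110.
Then ‖r_7‖ ≈ ‖r_6‖·(‖r_6‖/‖r_5‖)^p = 2.147e-12·(3.04842e-07)^2.3110 = 2.147e-12·8.74373e-16 ≈ 1.877e-27.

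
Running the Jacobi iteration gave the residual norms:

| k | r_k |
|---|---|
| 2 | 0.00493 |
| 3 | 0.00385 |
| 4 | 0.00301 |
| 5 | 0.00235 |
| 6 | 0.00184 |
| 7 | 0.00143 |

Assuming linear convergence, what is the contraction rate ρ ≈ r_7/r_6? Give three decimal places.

ρ ≈ r_7/r_6 = 0.00143/0.00184 = 0.77717

0.777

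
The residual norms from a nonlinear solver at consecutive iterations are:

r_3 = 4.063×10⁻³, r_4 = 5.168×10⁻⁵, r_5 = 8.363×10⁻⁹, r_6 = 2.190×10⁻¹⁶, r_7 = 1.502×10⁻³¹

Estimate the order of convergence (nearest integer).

Consecutive ratios: r_7/r_6 = 1.502×10⁻³¹/2.190×10⁻¹⁶ = 6.85845e-16, r_6/r_5 = 2.190×10⁻¹⁶/8.363×10⁻⁹ = 2.61868e-08.
p ≈ ln(6.85845e-16)/ln(2.61868e-08) = -34.9159/-17.4580 ≈ 2.00.
So the convergence is quadratic (order 2).

2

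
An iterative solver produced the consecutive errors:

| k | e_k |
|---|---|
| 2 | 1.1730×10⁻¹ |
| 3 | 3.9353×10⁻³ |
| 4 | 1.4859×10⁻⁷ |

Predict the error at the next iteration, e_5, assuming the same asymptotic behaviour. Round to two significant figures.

8.0e-21

First estimate the order: p ≈ ln(e_4/e_3) / ln(e_3/e_2) = ln(1.4859×10⁻⁷/3.9353×10⁻³)/ln(3.9353×10⁻³/1.1730×10⁻¹) = ln(3.77582e-05)/ln(0.033549) ≈ 3.0000.
Then e_5 ≈ e_4·(e_4/e_3)^p = 1.4859×10⁻⁷·(3.77582e-05)^3.0000 = 1.4859×10⁻⁷·5.38312e-14 ≈ 7.999e-21.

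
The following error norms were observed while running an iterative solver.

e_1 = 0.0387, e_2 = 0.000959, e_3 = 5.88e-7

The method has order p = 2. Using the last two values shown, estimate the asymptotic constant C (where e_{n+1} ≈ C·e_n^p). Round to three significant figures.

C ≈ e_3 / e_2^2
  = 5.88e-7 / (0.000959)^2
  = 5.88e-7 / 9.19681e-07 ≈ 0.63935

0.639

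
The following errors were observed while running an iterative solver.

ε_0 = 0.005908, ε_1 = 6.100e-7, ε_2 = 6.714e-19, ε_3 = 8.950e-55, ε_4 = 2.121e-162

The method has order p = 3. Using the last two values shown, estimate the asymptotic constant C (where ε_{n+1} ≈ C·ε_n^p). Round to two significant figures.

C ≈ ε_4 / ε_3^3
  = 2.121e-162 / (8.950e-55)^3
  = 2.121e-162 / 7.16917e-163 ≈ 2.9585

3.0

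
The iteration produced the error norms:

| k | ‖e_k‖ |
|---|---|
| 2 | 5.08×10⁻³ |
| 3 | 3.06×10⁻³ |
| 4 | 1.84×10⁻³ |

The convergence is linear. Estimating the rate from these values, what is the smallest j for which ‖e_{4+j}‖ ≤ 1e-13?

47

Rate ρ ≈ ‖e_4‖/‖e_3‖ = 1.84×10⁻³/3.06×10⁻³ = 0.6013.
After j more steps, ‖e_{4+j}‖ ≈ 1.84×10⁻³·ρ^j; need ρ^j ≤ 1e-13/1.84×10⁻³ = 5.43478e-11.
j ≥ ln(5.43478e-11)/ln(0.6013) = -23.6356/-0.50866 = 46.466.
So 47 more iterations are needed.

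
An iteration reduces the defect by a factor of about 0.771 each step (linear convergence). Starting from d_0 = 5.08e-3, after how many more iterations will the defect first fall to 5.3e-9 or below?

After k steps, d_k ≈ 5.08e-3·0.771^k.
Need 0.771^k ≤ 5.3e-9/5.08e-3 = 1.04331e-06.
k ≥ ln(1.04331e-06)/ln(0.771) = -13.7731/-0.26007 = 52.959.
Smallest integer k = 53.

53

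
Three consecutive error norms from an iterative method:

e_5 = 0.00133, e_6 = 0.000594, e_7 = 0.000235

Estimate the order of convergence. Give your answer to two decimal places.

p ≈ ln(e_7/e_6) / ln(e_6/e_5)
  = ln(0.000235/0.000594) / ln(0.000594/0.00133)
  = ln(0.395623) / ln(0.446617)
  = -0.92729 / -0.80605 ≈ 1.15041

1.15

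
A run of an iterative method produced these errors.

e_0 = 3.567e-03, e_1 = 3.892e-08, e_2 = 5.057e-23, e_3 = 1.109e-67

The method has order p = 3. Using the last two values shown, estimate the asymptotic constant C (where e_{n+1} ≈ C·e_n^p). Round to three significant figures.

0.858

C ≈ e_3 / e_2^3
  = 1.109e-67 / (5.057e-23)^3
  = 1.109e-67 / 1.29324e-67 ≈ 0.85754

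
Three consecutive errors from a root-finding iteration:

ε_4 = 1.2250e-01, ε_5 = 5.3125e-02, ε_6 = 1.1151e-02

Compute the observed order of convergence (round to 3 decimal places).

1.869

p ≈ ln(ε_6/ε_5) / ln(ε_5/ε_4)
  = ln(1.1151e-02/5.3125e-02) / ln(5.3125e-02/1.2250e-01)
  = ln(0.209901) / ln(0.433673)
  = -1.561119 / -0.835464 ≈ 1.868565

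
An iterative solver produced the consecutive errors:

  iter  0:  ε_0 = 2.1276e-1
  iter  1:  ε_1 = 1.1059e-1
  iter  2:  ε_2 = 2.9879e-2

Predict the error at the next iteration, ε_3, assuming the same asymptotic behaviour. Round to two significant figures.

2.2e-3

First estimate the order: p ≈ ln(ε_2/ε_1) / ln(ε_1/ε_0) = ln(2.9879e-2/1.1059e-1)/ln(1.1059e-1/2.1276e-1) = ln(0.270178)/ln(0.519788) ≈ 2.0000.
Then ε_3 ≈ ε_2·(ε_2/ε_1)^p = 2.9879e-2·(0.270178)^2.0000 = 2.9879e-2·0.0729962 ≈ 0.002181.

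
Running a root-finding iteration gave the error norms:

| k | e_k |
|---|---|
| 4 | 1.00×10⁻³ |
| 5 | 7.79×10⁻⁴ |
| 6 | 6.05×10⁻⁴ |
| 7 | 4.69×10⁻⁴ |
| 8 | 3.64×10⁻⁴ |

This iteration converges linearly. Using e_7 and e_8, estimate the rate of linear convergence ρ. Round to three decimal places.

ρ ≈ e_8/e_7 = 3.64×10⁻⁴/4.69×10⁻⁴ = 0.77612

0.776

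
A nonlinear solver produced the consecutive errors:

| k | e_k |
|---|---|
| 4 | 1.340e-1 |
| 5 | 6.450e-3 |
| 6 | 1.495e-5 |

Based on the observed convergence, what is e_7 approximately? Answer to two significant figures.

First estimate the order: p ≈ ln(e_6/e_5) / ln(e_5/e_4) = ln(1.495e-5/6.450e-3)/ln(6.450e-3/1.340e-1) = ln(0.00231783)/ln(0.0481343) ≈ 1.9999.
Then e_7 ≈ e_6·(e_6/e_5)^p = 1.495e-5·(0.00231783)^1.9999 = 1.495e-5·5.3756e-06 ≈ 8.037e-11.

8.0e-11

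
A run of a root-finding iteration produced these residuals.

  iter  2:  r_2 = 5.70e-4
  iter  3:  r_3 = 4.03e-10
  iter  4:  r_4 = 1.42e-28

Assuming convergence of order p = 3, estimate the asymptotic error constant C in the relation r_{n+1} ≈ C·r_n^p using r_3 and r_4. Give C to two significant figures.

C ≈ r_4 / r_3^3
  = 1.42e-28 / (4.03e-10)^3
  = 1.42e-28 / 6.54508e-29 ≈ 2.1696

2.2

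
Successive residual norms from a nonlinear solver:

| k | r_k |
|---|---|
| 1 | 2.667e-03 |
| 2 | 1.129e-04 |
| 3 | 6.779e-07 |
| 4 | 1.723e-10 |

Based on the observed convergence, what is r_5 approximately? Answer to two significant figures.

First estimate the order: p ≈ ln(r_4/r_3) / ln(r_3/r_2) = ln(1.723e-10/6.779e-07)/ln(6.779e-07/1.129e-04) = ln(0.000254167)/ln(0.00600443) ≈ 1.6182.
Then r_5 ≈ r_4·(r_4/r_3)^p = 1.723e-10·(0.000254167)^1.6182 = 1.723e-10·1.52322e-06 ≈ 2.625e-16.

2.6e-16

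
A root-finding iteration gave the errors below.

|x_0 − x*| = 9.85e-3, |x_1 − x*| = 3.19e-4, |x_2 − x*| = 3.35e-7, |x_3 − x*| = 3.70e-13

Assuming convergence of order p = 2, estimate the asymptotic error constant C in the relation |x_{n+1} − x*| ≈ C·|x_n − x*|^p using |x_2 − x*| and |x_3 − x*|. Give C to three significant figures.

3.30

C ≈ |x_3 − x*| / |x_2 − x*|^2
  = 3.70e-13 / (3.35e-7)^2
  = 3.70e-13 / 1.12225e-13 ≈ 3.2969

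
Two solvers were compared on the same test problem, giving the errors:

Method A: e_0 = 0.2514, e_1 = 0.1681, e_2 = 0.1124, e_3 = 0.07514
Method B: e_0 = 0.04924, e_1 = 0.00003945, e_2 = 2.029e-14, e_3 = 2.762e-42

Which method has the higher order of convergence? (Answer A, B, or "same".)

Method A: p ≈ ln(0.07514/0.1124)/ln(0.1124/0.1681) ≈ 1.00.
Method B: p ≈ ln(2.762e-42/2.029e-14)/ln(2.029e-14/0.00003945) ≈ 3.00.
Method B has the higher order (≈3.0 vs ≈1.0).

B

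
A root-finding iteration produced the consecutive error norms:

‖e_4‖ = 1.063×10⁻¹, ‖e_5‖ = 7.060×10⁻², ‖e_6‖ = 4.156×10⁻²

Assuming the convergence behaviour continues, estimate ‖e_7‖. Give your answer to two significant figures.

2.1e-2

First estimate the order: p ≈ ln(‖e_6‖/‖e_5‖) / ln(‖e_5‖/‖e_4‖) = ln(4.156×10⁻²/7.060×10⁻²)/ln(7.060×10⁻²/1.063×10⁻¹) = ln(0.588669)/ln(0.664158) ≈ 1.2948.
Then ‖e_7‖ ≈ ‖e_6‖·(‖e_6‖/‖e_5‖)^p = 4.156×10⁻²·(0.588669)^1.2948 = 4.156×10⁻²·0.503534 ≈ 0.02093.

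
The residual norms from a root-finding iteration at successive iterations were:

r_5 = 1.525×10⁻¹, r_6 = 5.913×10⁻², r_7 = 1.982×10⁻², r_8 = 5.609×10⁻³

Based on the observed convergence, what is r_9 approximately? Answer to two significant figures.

First estimate the order: p ≈ ln(r_8/r_7) / ln(r_7/r_6) = ln(5.609×10⁻³/1.982×10⁻²)/ln(1.982×10⁻²/5.913×10⁻²) = ln(0.282997)/ln(0.335194) ≈ 1.1549.
Then r_9 ≈ r_8·(r_8/r_7)^p = 5.609×10⁻³·(0.282997)^1.1549 = 5.609×10⁻³·0.232736 ≈ 0.001305.

1.3e-3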